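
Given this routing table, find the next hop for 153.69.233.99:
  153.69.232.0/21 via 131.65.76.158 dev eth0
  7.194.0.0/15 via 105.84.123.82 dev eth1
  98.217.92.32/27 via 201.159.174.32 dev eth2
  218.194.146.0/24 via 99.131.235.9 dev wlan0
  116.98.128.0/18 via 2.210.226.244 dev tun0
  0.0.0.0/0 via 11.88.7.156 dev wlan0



Longest prefix match for 153.69.233.99:
  /21 153.69.232.0: MATCH
  /15 7.194.0.0: no
  /27 98.217.92.32: no
  /24 218.194.146.0: no
  /18 116.98.128.0: no
  /0 0.0.0.0: MATCH
Selected: next-hop 131.65.76.158 via eth0 (matched /21)


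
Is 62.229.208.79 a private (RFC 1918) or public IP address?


RFC 1918 private ranges:
  10.0.0.0/8 (10.0.0.0 - 10.255.255.255)
  172.16.0.0/12 (172.16.0.0 - 172.31.255.255)
  192.168.0.0/16 (192.168.0.0 - 192.168.255.255)
Public (not in any RFC 1918 range)


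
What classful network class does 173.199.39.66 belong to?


First octet: 173
Binary: 10101101
10xxxxxx -> Class B (128-191)
Class B, default mask 255.255.0.0 (/16)


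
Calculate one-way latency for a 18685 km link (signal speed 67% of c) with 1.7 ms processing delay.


Speed = 0.67 * 3e5 km/s = 201000 km/s
Propagation delay = 18685 / 201000 = 0.093 s = 92.9602 ms
Processing delay = 1.7 ms
Total one-way latency = 94.6602 ms


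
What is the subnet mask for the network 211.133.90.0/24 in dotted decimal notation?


/24 means 24 network bits, 8 host bits
Binary: 11111111111111111111111100000000
Mask: 255.255.255.0


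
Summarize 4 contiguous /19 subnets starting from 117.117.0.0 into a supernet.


Original prefix: /19
Number of subnets: 4 = 2^2
New prefix = 19 - 2 = 17
Supernet: 117.117.0.0/17


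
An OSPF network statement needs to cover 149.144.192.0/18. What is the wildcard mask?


Subnet mask: 255.255.192.0
Wildcard = 255.255.255.255 - subnet mask
255 - 255 = 0
255 - 255 = 0
255 - 192 = 63
255 - 0 = 255
Wildcard: 0.0.63.255


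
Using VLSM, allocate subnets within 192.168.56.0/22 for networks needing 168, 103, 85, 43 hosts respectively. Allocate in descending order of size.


168 hosts -> /24 (254 usable): 192.168.56.0/24
103 hosts -> /25 (126 usable): 192.168.57.0/25
85 hosts -> /25 (126 usable): 192.168.57.128/25
43 hosts -> /26 (62 usable): 192.168.58.0/26
Allocation: 192.168.56.0/24 (168 hosts, 254 usable); 192.168.57.0/25 (103 hosts, 126 usable); 192.168.57.128/25 (85 hosts, 126 usable); 192.168.58.0/26 (43 hosts, 62 usable)


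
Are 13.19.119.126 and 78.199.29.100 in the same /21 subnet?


Mask: 255.255.248.0
13.19.119.126 AND mask = 13.19.112.0
78.199.29.100 AND mask = 78.199.24.0
No, different subnets (13.19.112.0 vs 78.199.24.0)


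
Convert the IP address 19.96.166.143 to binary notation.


19 = 00010011
96 = 01100000
166 = 10100110
143 = 10001111
Binary: 00010011.01100000.10100110.10001111


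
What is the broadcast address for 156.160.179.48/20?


Network: 156.160.176.0/20
Host bits = 12
Set all host bits to 1:
Broadcast: 156.160.191.255


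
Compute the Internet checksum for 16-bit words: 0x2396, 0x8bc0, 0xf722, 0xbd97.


Sum all words (with carry folding):
+ 0x2396 = 0x2396
+ 0x8bc0 = 0xaf56
+ 0xf722 = 0xa679
+ 0xbd97 = 0x6411
One's complement: ~0x6411
Checksum = 0x9bee


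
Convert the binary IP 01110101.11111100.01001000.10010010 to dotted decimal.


01110101 = 117
11111100 = 252
01001000 = 72
10010010 = 146
IP: 117.252.72.146


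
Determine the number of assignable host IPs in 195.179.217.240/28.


Host bits = 32 - 28 = 4
Total addresses = 2^4 = 16
Usable = total - 2 (network and broadcast)
Usable hosts: 14


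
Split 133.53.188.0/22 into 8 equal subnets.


New prefix = 22 + 3 = 25
Each subnet has 128 addresses
  133.53.188.0/25
  133.53.188.128/25
  133.53.189.0/25
  133.53.189.128/25
  133.53.190.0/25
  133.53.190.128/25
  133.53.191.0/25
  133.53.191.128/25
Subnets: 133.53.188.0/25, 133.53.188.128/25, 133.53.189.0/25, 133.53.189.128/25, 133.53.190.0/25, 133.53.190.128/25, 133.53.191.0/25, 133.53.191.128/25


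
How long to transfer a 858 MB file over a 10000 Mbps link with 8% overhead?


Effective throughput = 10000 * (1 - 8/100) = 9200 Mbps
File size in Mb = 858 * 8 = 6864 Mb
Time = 6864 / 9200
Time = 0.7461 seconds


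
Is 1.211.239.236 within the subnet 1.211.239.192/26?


Subnet network: 1.211.239.192
Test IP AND mask: 1.211.239.192
Yes, 1.211.239.236 is in 1.211.239.192/26


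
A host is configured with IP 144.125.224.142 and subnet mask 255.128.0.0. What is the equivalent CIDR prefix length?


Binary: 11111111.10000000.00000000.00000000
Count leading 1s
Prefix: /9


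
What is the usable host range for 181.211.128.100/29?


Network: 181.211.128.96
Broadcast: 181.211.128.103
First usable = network + 1
Last usable = broadcast - 1
Range: 181.211.128.97 to 181.211.128.102


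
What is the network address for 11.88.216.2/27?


IP:   00001011.01011000.11011000.00000010
Mask: 11111111.11111111.11111111.11100000
AND operation:
Net:  00001011.01011000.11011000.00000000
Network: 11.88.216.0/27


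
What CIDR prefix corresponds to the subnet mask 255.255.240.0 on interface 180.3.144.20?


Binary: 11111111.11111111.11110000.00000000
Count leading 1s
Prefix: /20


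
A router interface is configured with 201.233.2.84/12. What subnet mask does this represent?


/12 means 12 network bits, 20 host bits
Binary: 11111111111100000000000000000000
Mask: 255.240.0.0


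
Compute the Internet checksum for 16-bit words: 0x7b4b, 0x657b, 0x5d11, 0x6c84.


Sum all words (with carry folding):
+ 0x7b4b = 0x7b4b
+ 0x657b = 0xe0c6
+ 0x5d11 = 0x3dd8
+ 0x6c84 = 0xaa5c
One's complement: ~0xaa5c
Checksum = 0x55a3


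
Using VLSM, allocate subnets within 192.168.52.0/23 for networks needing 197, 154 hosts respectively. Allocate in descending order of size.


197 hosts -> /24 (254 usable): 192.168.52.0/24
154 hosts -> /24 (254 usable): 192.168.53.0/24
Allocation: 192.168.52.0/24 (197 hosts, 254 usable); 192.168.53.0/24 (154 hosts, 254 usable)


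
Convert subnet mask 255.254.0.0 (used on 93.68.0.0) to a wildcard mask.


Subnet mask: 255.254.0.0
Wildcard = 255.255.255.255 - subnet mask
255 - 255 = 0
255 - 254 = 1
255 - 0 = 255
255 - 0 = 255
Wildcard: 0.1.255.255


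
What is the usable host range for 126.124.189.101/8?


Network: 126.0.0.0
Broadcast: 126.255.255.255
First usable = network + 1
Last usable = broadcast - 1
Range: 126.0.0.1 to 126.255.255.254


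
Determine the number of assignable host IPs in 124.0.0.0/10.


Host bits = 32 - 10 = 22
Total addresses = 2^22 = 4194304
Usable = total - 2 (network and broadcast)
Usable hosts: 4194302


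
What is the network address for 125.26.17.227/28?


IP:   01111101.00011010.00010001.11100011
Mask: 11111111.11111111.11111111.11110000
AND operation:
Net:  01111101.00011010.00010001.11100000
Network: 125.26.17.224/28


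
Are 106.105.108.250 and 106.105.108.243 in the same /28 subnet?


Mask: 255.255.255.240
106.105.108.250 AND mask = 106.105.108.240
106.105.108.243 AND mask = 106.105.108.240
Yes, same subnet (106.105.108.240)


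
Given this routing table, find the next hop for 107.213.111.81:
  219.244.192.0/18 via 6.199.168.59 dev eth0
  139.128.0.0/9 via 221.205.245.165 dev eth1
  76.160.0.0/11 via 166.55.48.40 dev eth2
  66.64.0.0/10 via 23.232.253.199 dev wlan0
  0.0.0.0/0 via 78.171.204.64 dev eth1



Longest prefix match for 107.213.111.81:
  /18 219.244.192.0: no
  /9 139.128.0.0: no
  /11 76.160.0.0: no
  /10 66.64.0.0: no
  /0 0.0.0.0: MATCH
Selected: next-hop 78.171.204.64 via eth1 (matched /0)


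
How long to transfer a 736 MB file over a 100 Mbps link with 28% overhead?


Effective throughput = 100 * (1 - 28/100) = 72 Mbps
File size in Mb = 736 * 8 = 5888 Mb
Time = 5888 / 72
Time = 81.7778 seconds


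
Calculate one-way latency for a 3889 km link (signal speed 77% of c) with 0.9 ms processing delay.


Speed = 0.77 * 3e5 km/s = 231000 km/s
Propagation delay = 3889 / 231000 = 0.0168 s = 16.8355 ms
Processing delay = 0.9 ms
Total one-way latency = 17.7355 ms


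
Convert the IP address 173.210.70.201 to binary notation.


173 = 10101101
210 = 11010010
70 = 01000110
201 = 11001001
Binary: 10101101.11010010.01000110.11001001


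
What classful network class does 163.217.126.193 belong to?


First octet: 163
Binary: 10100011
10xxxxxx -> Class B (128-191)
Class B, default mask 255.255.0.0 (/16)


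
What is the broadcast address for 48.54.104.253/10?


Network: 48.0.0.0/10
Host bits = 22
Set all host bits to 1:
Broadcast: 48.63.255.255


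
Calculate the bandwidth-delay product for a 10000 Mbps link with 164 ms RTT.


BDP = bandwidth * RTT
= 10000 Mbps * 164 ms
= 10000 * 1e6 * 164 / 1000 bits
= 1640000000 bits
= 205000000 bytes
= 200195.3125 KB
BDP = 1640000000 bits (205000000 bytes)


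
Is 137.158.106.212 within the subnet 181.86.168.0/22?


Subnet network: 181.86.168.0
Test IP AND mask: 137.158.104.0
No, 137.158.106.212 is not in 181.86.168.0/22


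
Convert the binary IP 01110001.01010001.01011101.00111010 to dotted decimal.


01110001 = 113
01010001 = 81
01011101 = 93
00111010 = 58
IP: 113.81.93.58


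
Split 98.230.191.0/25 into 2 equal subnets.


New prefix = 25 + 1 = 26
Each subnet has 64 addresses
  98.230.191.0/26
  98.230.191.64/26
Subnets: 98.230.191.0/26, 98.230.191.64/26


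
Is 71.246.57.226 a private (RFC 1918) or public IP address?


RFC 1918 private ranges:
  10.0.0.0/8 (10.0.0.0 - 10.255.255.255)
  172.16.0.0/12 (172.16.0.0 - 172.31.255.255)
  192.168.0.0/16 (192.168.0.0 - 192.168.255.255)
Public (not in any RFC 1918 range)


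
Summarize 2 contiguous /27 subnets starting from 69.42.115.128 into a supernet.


Original prefix: /27
Number of subnets: 2 = 2^1
New prefix = 27 - 1 = 26
Supernet: 69.42.115.128/26


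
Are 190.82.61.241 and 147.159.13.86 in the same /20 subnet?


Mask: 255.255.240.0
190.82.61.241 AND mask = 190.82.48.0
147.159.13.86 AND mask = 147.159.0.0
No, different subnets (190.82.48.0 vs 147.159.0.0)


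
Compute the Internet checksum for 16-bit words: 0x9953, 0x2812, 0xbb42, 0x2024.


Sum all words (with carry folding):
+ 0x9953 = 0x9953
+ 0x2812 = 0xc165
+ 0xbb42 = 0x7ca8
+ 0x2024 = 0x9ccc
One's complement: ~0x9ccc
Checksum = 0x6333


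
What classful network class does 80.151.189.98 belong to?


First octet: 80
Binary: 01010000
0xxxxxxx -> Class A (1-126)
Class A, default mask 255.0.0.0 (/8)


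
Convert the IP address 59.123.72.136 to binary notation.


59 = 00111011
123 = 01111011
72 = 01001000
136 = 10001000
Binary: 00111011.01111011.01001000.10001000


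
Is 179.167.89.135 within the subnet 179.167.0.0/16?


Subnet network: 179.167.0.0
Test IP AND mask: 179.167.0.0
Yes, 179.167.89.135 is in 179.167.0.0/16


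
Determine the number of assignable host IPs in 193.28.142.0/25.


Host bits = 32 - 25 = 7
Total addresses = 2^7 = 128
Usable = total - 2 (network and broadcast)
Usable hosts: 126


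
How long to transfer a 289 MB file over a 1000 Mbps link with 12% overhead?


Effective throughput = 1000 * (1 - 12/100) = 880 Mbps
File size in Mb = 289 * 8 = 2312 Mb
Time = 2312 / 880
Time = 2.6273 seconds


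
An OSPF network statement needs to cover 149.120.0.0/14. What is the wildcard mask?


Subnet mask: 255.252.0.0
Wildcard = 255.255.255.255 - subnet mask
255 - 255 = 0
255 - 252 = 3
255 - 0 = 255
255 - 0 = 255
Wildcard: 0.3.255.255


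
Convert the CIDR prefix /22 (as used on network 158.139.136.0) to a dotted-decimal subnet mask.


/22 means 22 network bits, 10 host bits
Binary: 11111111111111111111110000000000
Mask: 255.255.252.0


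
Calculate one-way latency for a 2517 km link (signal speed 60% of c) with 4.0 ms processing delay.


Speed = 0.6 * 3e5 km/s = 180000 km/s
Propagation delay = 2517 / 180000 = 0.014 s = 13.9833 ms
Processing delay = 4.0 ms
Total one-way latency = 17.9833 ms


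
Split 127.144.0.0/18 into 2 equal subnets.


New prefix = 18 + 1 = 19
Each subnet has 8192 addresses
  127.144.0.0/19
  127.144.32.0/19
Subnets: 127.144.0.0/19, 127.144.32.0/19


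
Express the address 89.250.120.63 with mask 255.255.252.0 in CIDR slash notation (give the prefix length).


Binary: 11111111.11111111.11111100.00000000
Count leading 1s
Prefix: /22


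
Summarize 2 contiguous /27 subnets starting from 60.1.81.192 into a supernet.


Original prefix: /27
Number of subnets: 2 = 2^1
New prefix = 27 - 1 = 26
Supernet: 60.1.81.192/26


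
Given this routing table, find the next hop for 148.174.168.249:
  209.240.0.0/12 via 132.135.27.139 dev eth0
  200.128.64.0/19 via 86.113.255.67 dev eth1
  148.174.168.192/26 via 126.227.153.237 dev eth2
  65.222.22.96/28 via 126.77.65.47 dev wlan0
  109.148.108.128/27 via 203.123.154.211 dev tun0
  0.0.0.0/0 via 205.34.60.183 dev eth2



Longest prefix match for 148.174.168.249:
  /12 209.240.0.0: no
  /19 200.128.64.0: no
  /26 148.174.168.192: MATCH
  /28 65.222.22.96: no
  /27 109.148.108.128: no
  /0 0.0.0.0: MATCH
Selected: next-hop 126.227.153.237 via eth2 (matched /26)


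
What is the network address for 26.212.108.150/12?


IP:   00011010.11010100.01101100.10010110
Mask: 11111111.11110000.00000000.00000000
AND operation:
Net:  00011010.11010000.00000000.00000000
Network: 26.208.0.0/12


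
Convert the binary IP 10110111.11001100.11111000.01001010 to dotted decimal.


10110111 = 183
11001100 = 204
11111000 = 248
01001010 = 74
IP: 183.204.248.74


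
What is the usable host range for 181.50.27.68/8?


Network: 181.0.0.0
Broadcast: 181.255.255.255
First usable = network + 1
Last usable = broadcast - 1
Range: 181.0.0.1 to 181.255.255.254


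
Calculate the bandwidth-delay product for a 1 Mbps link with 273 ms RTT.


BDP = bandwidth * RTT
= 1 Mbps * 273 ms
= 1 * 1e6 * 273 / 1000 bits
= 273000 bits
= 34125 bytes
= 33.3252 KB
BDP = 273000 bits (34125 bytes)


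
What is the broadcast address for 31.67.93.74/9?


Network: 31.0.0.0/9
Host bits = 23
Set all host bits to 1:
Broadcast: 31.127.255.255


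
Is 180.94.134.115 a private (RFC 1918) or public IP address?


RFC 1918 private ranges:
  10.0.0.0/8 (10.0.0.0 - 10.255.255.255)
  172.16.0.0/12 (172.16.0.0 - 172.31.255.255)
  192.168.0.0/16 (192.168.0.0 - 192.168.255.255)
Public (not in any RFC 1918 range)


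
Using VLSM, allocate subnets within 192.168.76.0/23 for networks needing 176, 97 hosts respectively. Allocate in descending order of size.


176 hosts -> /24 (254 usable): 192.168.76.0/24
97 hosts -> /25 (126 usable): 192.168.77.0/25
Allocation: 192.168.76.0/24 (176 hosts, 254 usable); 192.168.77.0/25 (97 hosts, 126 usable)


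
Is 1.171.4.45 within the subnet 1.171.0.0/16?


Subnet network: 1.171.0.0
Test IP AND mask: 1.171.0.0
Yes, 1.171.4.45 is in 1.171.0.0/16


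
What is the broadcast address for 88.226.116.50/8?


Network: 88.0.0.0/8
Host bits = 24
Set all host bits to 1:
Broadcast: 88.255.255.255


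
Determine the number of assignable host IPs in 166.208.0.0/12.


Host bits = 32 - 12 = 20
Total addresses = 2^20 = 1048576
Usable = total - 2 (network and broadcast)
Usable hosts: 1048574


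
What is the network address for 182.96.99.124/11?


IP:   10110110.01100000.01100011.01111100
Mask: 11111111.11100000.00000000.00000000
AND operation:
Net:  10110110.01100000.00000000.00000000
Network: 182.96.0.0/11


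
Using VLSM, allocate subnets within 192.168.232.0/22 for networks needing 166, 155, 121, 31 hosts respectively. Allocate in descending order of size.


166 hosts -> /24 (254 usable): 192.168.232.0/24
155 hosts -> /24 (254 usable): 192.168.233.0/24
121 hosts -> /25 (126 usable): 192.168.234.0/25
31 hosts -> /26 (62 usable): 192.168.234.128/26
Allocation: 192.168.232.0/24 (166 hosts, 254 usable); 192.168.233.0/24 (155 hosts, 254 usable); 192.168.234.0/25 (121 hosts, 126 usable); 192.168.234.128/26 (31 hosts, 62 usable)


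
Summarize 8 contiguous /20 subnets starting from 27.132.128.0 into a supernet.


Original prefix: /20
Number of subnets: 8 = 2^3
New prefix = 20 - 3 = 17
Supernet: 27.132.128.0/17


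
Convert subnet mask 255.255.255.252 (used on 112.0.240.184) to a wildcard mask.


Subnet mask: 255.255.255.252
Wildcard = 255.255.255.255 - subnet mask
255 - 255 = 0
255 - 255 = 0
255 - 255 = 0
255 - 252 = 3
Wildcard: 0.0.0.3


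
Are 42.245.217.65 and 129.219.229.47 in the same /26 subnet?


Mask: 255.255.255.192
42.245.217.65 AND mask = 42.245.217.64
129.219.229.47 AND mask = 129.219.229.0
No, different subnets (42.245.217.64 vs 129.219.229.0)


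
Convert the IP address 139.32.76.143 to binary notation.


139 = 10001011
32 = 00100000
76 = 01001100
143 = 10001111
Binary: 10001011.00100000.01001100.10001111


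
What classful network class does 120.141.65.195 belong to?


First octet: 120
Binary: 01111000
0xxxxxxx -> Class A (1-126)
Class A, default mask 255.0.0.0 (/8)


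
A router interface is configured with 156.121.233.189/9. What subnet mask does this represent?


/9 means 9 network bits, 23 host bits
Binary: 11111111100000000000000000000000
Mask: 255.128.0.0


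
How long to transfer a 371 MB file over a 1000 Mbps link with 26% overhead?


Effective throughput = 1000 * (1 - 26/100) = 740 Mbps
File size in Mb = 371 * 8 = 2968 Mb
Time = 2968 / 740
Time = 4.0108 seconds


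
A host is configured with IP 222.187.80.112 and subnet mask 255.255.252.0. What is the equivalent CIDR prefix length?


Binary: 11111111.11111111.11111100.00000000
Count leading 1s
Prefix: /22


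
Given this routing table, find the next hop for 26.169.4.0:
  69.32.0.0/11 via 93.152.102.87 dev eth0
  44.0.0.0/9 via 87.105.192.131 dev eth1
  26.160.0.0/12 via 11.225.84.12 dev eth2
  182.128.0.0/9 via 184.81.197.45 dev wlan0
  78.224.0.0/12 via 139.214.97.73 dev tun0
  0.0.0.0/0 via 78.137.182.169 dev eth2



Longest prefix match for 26.169.4.0:
  /11 69.32.0.0: no
  /9 44.0.0.0: no
  /12 26.160.0.0: MATCH
  /9 182.128.0.0: no
  /12 78.224.0.0: no
  /0 0.0.0.0: MATCH
Selected: next-hop 11.225.84.12 via eth2 (matched /12)


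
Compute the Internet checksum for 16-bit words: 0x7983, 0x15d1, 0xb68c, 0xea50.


Sum all words (with carry folding):
+ 0x7983 = 0x7983
+ 0x15d1 = 0x8f54
+ 0xb68c = 0x45e1
+ 0xea50 = 0x3032
One's complement: ~0x3032
Checksum = 0xcfcd


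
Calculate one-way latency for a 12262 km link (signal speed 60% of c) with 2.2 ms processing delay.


Speed = 0.6 * 3e5 km/s = 180000 km/s
Propagation delay = 12262 / 180000 = 0.0681 s = 68.1222 ms
Processing delay = 2.2 ms
Total one-way latency = 70.3222 ms


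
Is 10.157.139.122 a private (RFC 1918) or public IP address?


RFC 1918 private ranges:
  10.0.0.0/8 (10.0.0.0 - 10.255.255.255)
  172.16.0.0/12 (172.16.0.0 - 172.31.255.255)
  192.168.0.0/16 (192.168.0.0 - 192.168.255.255)
Private (in 10.0.0.0/8)


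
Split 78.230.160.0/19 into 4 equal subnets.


New prefix = 19 + 2 = 21
Each subnet has 2048 addresses
  78.230.160.0/21
  78.230.168.0/21
  78.230.176.0/21
  78.230.184.0/21
Subnets: 78.230.160.0/21, 78.230.168.0/21, 78.230.176.0/21, 78.230.184.0/21


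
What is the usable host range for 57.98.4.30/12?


Network: 57.96.0.0
Broadcast: 57.111.255.255
First usable = network + 1
Last usable = broadcast - 1
Range: 57.96.0.1 to 57.111.255.254


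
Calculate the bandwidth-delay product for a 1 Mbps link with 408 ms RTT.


BDP = bandwidth * RTT
= 1 Mbps * 408 ms
= 1 * 1e6 * 408 / 1000 bits
= 408000 bits
= 51000 bytes
= 49.8047 KB
BDP = 408000 bits (51000 bytes)


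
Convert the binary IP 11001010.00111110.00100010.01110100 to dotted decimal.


11001010 = 202
00111110 = 62
00100010 = 34
01110100 = 116
IP: 202.62.34.116


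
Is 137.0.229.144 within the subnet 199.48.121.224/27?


Subnet network: 199.48.121.224
Test IP AND mask: 137.0.229.128
No, 137.0.229.144 is not in 199.48.121.224/27


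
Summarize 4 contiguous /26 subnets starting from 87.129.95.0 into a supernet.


Original prefix: /26
Number of subnets: 4 = 2^2
New prefix = 26 - 2 = 24
Supernet: 87.129.95.0/24


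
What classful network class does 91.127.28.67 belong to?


First octet: 91
Binary: 01011011
0xxxxxxx -> Class A (1-126)
Class A, default mask 255.0.0.0 (/8)


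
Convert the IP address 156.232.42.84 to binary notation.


156 = 10011100
232 = 11101000
42 = 00101010
84 = 01010100
Binary: 10011100.11101000.00101010.01010100


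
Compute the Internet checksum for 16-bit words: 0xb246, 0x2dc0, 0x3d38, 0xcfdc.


Sum all words (with carry folding):
+ 0xb246 = 0xb246
+ 0x2dc0 = 0xe006
+ 0x3d38 = 0x1d3f
+ 0xcfdc = 0xed1b
One's complement: ~0xed1b
Checksum = 0x12e4


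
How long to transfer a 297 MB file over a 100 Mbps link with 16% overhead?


Effective throughput = 100 * (1 - 16/100) = 84 Mbps
File size in Mb = 297 * 8 = 2376 Mb
Time = 2376 / 84
Time = 28.2857 seconds


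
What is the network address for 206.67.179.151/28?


IP:   11001110.01000011.10110011.10010111
Mask: 11111111.11111111.11111111.11110000
AND operation:
Net:  11001110.01000011.10110011.10010000
Network: 206.67.179.144/28


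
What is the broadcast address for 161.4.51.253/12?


Network: 161.0.0.0/12
Host bits = 20
Set all host bits to 1:
Broadcast: 161.15.255.255


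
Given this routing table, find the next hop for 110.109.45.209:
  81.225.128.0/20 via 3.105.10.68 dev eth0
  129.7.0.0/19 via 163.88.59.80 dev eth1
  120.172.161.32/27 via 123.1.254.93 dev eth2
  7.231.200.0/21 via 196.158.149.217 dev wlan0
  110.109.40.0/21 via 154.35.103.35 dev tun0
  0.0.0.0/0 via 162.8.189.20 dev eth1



Longest prefix match for 110.109.45.209:
  /20 81.225.128.0: no
  /19 129.7.0.0: no
  /27 120.172.161.32: no
  /21 7.231.200.0: no
  /21 110.109.40.0: MATCH
  /0 0.0.0.0: MATCH
Selected: next-hop 154.35.103.35 via tun0 (matched /21)


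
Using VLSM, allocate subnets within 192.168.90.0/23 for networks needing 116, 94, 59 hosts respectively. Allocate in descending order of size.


116 hosts -> /25 (126 usable): 192.168.90.0/25
94 hosts -> /25 (126 usable): 192.168.90.128/25
59 hosts -> /26 (62 usable): 192.168.91.0/26
Allocation: 192.168.90.0/25 (116 hosts, 126 usable); 192.168.90.128/25 (94 hosts, 126 usable); 192.168.91.0/26 (59 hosts, 62 usable)


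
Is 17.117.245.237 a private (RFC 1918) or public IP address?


RFC 1918 private ranges:
  10.0.0.0/8 (10.0.0.0 - 10.255.255.255)
  172.16.0.0/12 (172.16.0.0 - 172.31.255.255)
  192.168.0.0/16 (192.168.0.0 - 192.168.255.255)
Public (not in any RFC 1918 range)


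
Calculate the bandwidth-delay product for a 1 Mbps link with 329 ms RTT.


BDP = bandwidth * RTT
= 1 Mbps * 329 ms
= 1 * 1e6 * 329 / 1000 bits
= 329000 bits
= 41125 bytes
= 40.1611 KB
BDP = 329000 bits (41125 bytes)


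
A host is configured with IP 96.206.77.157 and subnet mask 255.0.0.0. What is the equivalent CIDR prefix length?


Binary: 11111111.00000000.00000000.00000000
Count leading 1s
Prefix: /8


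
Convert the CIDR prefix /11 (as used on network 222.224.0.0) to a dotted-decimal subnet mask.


/11 means 11 network bits, 21 host bits
Binary: 11111111111000000000000000000000
Mask: 255.224.0.0


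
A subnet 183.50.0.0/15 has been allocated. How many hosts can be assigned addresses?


Host bits = 32 - 15 = 17
Total addresses = 2^17 = 131072
Usable = total - 2 (network and broadcast)
Usable hosts: 131070


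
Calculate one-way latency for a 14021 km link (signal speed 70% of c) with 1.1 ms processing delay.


Speed = 0.7 * 3e5 km/s = 210000 km/s
Propagation delay = 14021 / 210000 = 0.0668 s = 66.7667 ms
Processing delay = 1.1 ms
Total one-way latency = 67.8667 ms


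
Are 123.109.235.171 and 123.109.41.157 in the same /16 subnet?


Mask: 255.255.0.0
123.109.235.171 AND mask = 123.109.0.0
123.109.41.157 AND mask = 123.109.0.0
Yes, same subnet (123.109.0.0)


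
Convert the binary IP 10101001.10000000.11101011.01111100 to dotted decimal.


10101001 = 169
10000000 = 128
11101011 = 235
01111100 = 124
IP: 169.128.235.124


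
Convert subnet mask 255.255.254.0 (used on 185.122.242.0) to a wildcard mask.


Subnet mask: 255.255.254.0
Wildcard = 255.255.255.255 - subnet mask
255 - 255 = 0
255 - 255 = 0
255 - 254 = 1
255 - 0 = 255
Wildcard: 0.0.1.255


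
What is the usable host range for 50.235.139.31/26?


Network: 50.235.139.0
Broadcast: 50.235.139.63
First usable = network + 1
Last usable = broadcast - 1
Range: 50.235.139.1 to 50.235.139.62


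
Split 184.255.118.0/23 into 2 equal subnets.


New prefix = 23 + 1 = 24
Each subnet has 256 addresses
  184.255.118.0/24
  184.255.119.0/24
Subnets: 184.255.118.0/24, 184.255.119.0/24


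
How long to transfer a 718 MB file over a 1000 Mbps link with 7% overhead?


Effective throughput = 1000 * (1 - 7/100) = 930.0 Mbps
File size in Mb = 718 * 8 = 5744 Mb
Time = 5744 / 930.0
Time = 6.1763 seconds


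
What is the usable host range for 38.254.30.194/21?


Network: 38.254.24.0
Broadcast: 38.254.31.255
First usable = network + 1
Last usable = broadcast - 1
Range: 38.254.24.1 to 38.254.31.254


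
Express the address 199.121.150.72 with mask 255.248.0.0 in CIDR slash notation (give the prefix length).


Binary: 11111111.11111000.00000000.00000000
Count leading 1s
Prefix: /13


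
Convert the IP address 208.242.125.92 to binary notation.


208 = 11010000
242 = 11110010
125 = 01111101
92 = 01011100
Binary: 11010000.11110010.01111101.01011100


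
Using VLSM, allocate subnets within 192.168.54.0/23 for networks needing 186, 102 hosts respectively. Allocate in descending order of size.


186 hosts -> /24 (254 usable): 192.168.54.0/24
102 hosts -> /25 (126 usable): 192.168.55.0/25
Allocation: 192.168.54.0/24 (186 hosts, 254 usable); 192.168.55.0/25 (102 hosts, 126 usable)


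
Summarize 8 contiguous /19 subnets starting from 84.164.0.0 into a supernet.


Original prefix: /19
Number of subnets: 8 = 2^3
New prefix = 19 - 3 = 16
Supernet: 84.164.0.0/16


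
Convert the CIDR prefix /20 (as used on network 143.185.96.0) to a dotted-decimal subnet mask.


/20 means 20 network bits, 12 host bits
Binary: 11111111111111111111000000000000
Mask: 255.255.240.0


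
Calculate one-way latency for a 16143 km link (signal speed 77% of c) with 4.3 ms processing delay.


Speed = 0.77 * 3e5 km/s = 231000 km/s
Propagation delay = 16143 / 231000 = 0.0699 s = 69.8831 ms
Processing delay = 4.3 ms
Total one-way latency = 74.1831 ms


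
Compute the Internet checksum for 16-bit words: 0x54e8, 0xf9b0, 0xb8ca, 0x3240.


Sum all words (with carry folding):
+ 0x54e8 = 0x54e8
+ 0xf9b0 = 0x4e99
+ 0xb8ca = 0x0764
+ 0x3240 = 0x39a4
One's complement: ~0x39a4
Checksum = 0xc65b


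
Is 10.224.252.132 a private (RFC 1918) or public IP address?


RFC 1918 private ranges:
  10.0.0.0/8 (10.0.0.0 - 10.255.255.255)
  172.16.0.0/12 (172.16.0.0 - 172.31.255.255)
  192.168.0.0/16 (192.168.0.0 - 192.168.255.255)
Private (in 10.0.0.0/8)


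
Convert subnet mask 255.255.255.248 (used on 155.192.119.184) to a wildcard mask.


Subnet mask: 255.255.255.248
Wildcard = 255.255.255.255 - subnet mask
255 - 255 = 0
255 - 255 = 0
255 - 255 = 0
255 - 248 = 7
Wildcard: 0.0.0.7


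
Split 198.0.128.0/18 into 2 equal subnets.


New prefix = 18 + 1 = 19
Each subnet has 8192 addresses
  198.0.128.0/19
  198.0.160.0/19
Subnets: 198.0.128.0/19, 198.0.160.0/19


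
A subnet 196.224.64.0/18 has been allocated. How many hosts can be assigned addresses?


Host bits = 32 - 18 = 14
Total addresses = 2^14 = 16384
Usable = total - 2 (network and broadcast)
Usable hosts: 16382


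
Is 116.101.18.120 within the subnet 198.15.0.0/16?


Subnet network: 198.15.0.0
Test IP AND mask: 116.101.0.0
No, 116.101.18.120 is not in 198.15.0.0/16


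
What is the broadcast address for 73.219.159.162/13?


Network: 73.216.0.0/13
Host bits = 19
Set all host bits to 1:
Broadcast: 73.223.255.255


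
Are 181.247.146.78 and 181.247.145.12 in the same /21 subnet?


Mask: 255.255.248.0
181.247.146.78 AND mask = 181.247.144.0
181.247.145.12 AND mask = 181.247.144.0
Yes, same subnet (181.247.144.0)


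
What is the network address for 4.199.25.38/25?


IP:   00000100.11000111.00011001.00100110
Mask: 11111111.11111111.11111111.10000000
AND operation:
Net:  00000100.11000111.00011001.00000000
Network: 4.199.25.0/25


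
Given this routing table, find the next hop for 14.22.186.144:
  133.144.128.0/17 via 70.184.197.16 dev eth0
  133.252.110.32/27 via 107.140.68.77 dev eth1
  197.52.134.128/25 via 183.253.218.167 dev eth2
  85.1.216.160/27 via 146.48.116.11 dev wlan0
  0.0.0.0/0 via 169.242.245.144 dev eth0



Longest prefix match for 14.22.186.144:
  /17 133.144.128.0: no
  /27 133.252.110.32: no
  /25 197.52.134.128: no
  /27 85.1.216.160: no
  /0 0.0.0.0: MATCH
Selected: next-hop 169.242.245.144 via eth0 (matched /0)


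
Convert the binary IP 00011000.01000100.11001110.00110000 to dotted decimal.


00011000 = 24
01000100 = 68
11001110 = 206
00110000 = 48
IP: 24.68.206.48


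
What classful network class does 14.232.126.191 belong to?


First octet: 14
Binary: 00001110
0xxxxxxx -> Class A (1-126)
Class A, default mask 255.0.0.0 (/8)


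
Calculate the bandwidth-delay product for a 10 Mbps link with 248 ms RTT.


BDP = bandwidth * RTT
= 10 Mbps * 248 ms
= 10 * 1e6 * 248 / 1000 bits
= 2480000 bits
= 310000 bytes
= 302.7344 KB
BDP = 2480000 bits (310000 bytes)


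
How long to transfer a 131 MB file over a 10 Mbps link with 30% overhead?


Effective throughput = 10 * (1 - 30/100) = 7 Mbps
File size in Mb = 131 * 8 = 1048 Mb
Time = 1048 / 7
Time = 149.7143 seconds


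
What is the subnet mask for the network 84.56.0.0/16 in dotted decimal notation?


/16 means 16 network bits, 16 host bits
Binary: 11111111111111110000000000000000
Mask: 255.255.0.0


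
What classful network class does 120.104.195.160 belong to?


First octet: 120
Binary: 01111000
0xxxxxxx -> Class A (1-126)
Class A, default mask 255.0.0.0 (/8)


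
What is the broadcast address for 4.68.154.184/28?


Network: 4.68.154.176/28
Host bits = 4
Set all host bits to 1:
Broadcast: 4.68.154.191


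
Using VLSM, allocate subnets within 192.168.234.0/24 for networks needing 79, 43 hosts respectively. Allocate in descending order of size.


79 hosts -> /25 (126 usable): 192.168.234.0/25
43 hosts -> /26 (62 usable): 192.168.234.128/26
Allocation: 192.168.234.0/25 (79 hosts, 126 usable); 192.168.234.128/26 (43 hosts, 62 usable)


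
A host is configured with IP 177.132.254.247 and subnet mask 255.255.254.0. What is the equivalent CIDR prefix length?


Binary: 11111111.11111111.11111110.00000000
Count leading 1s
Prefix: /23


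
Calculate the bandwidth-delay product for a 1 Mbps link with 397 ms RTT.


BDP = bandwidth * RTT
= 1 Mbps * 397 ms
= 1 * 1e6 * 397 / 1000 bits
= 397000 bits
= 49625 bytes
= 48.4619 KB
BDP = 397000 bits (49625 bytes)


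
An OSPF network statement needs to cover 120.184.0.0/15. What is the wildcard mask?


Subnet mask: 255.254.0.0
Wildcard = 255.255.255.255 - subnet mask
255 - 255 = 0
255 - 254 = 1
255 - 0 = 255
255 - 0 = 255
Wildcard: 0.1.255.255


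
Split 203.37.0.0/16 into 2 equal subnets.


New prefix = 16 + 1 = 17
Each subnet has 32768 addresses
  203.37.0.0/17
  203.37.128.0/17
Subnets: 203.37.0.0/17, 203.37.128.0/17


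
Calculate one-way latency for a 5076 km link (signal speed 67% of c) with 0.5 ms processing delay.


Speed = 0.67 * 3e5 km/s = 201000 km/s
Propagation delay = 5076 / 201000 = 0.0253 s = 25.2537 ms
Processing delay = 0.5 ms
Total one-way latency = 25.7537 ms


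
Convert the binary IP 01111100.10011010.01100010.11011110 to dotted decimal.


01111100 = 124
10011010 = 154
01100010 = 98
11011110 = 222
IP: 124.154.98.222


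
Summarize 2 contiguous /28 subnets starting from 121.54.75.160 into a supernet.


Original prefix: /28
Number of subnets: 2 = 2^1
New prefix = 28 - 1 = 27
Supernet: 121.54.75.160/27


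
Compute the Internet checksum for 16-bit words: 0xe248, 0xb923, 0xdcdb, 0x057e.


Sum all words (with carry folding):
+ 0xe248 = 0xe248
+ 0xb923 = 0x9b6c
+ 0xdcdb = 0x7848
+ 0x057e = 0x7dc6
One's complement: ~0x7dc6
Checksum = 0x8239


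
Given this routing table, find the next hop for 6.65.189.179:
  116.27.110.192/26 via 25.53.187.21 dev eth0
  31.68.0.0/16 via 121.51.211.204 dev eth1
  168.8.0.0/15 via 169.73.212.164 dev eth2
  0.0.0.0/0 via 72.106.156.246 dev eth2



Longest prefix match for 6.65.189.179:
  /26 116.27.110.192: no
  /16 31.68.0.0: no
  /15 168.8.0.0: no
  /0 0.0.0.0: MATCH
Selected: next-hop 72.106.156.246 via eth2 (matched /0)


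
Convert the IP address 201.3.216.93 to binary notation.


201 = 11001001
3 = 00000011
216 = 11011000
93 = 01011101
Binary: 11001001.00000011.11011000.01011101


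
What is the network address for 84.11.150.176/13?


IP:   01010100.00001011.10010110.10110000
Mask: 11111111.11111000.00000000.00000000
AND operation:
Net:  01010100.00001000.00000000.00000000
Network: 84.8.0.0/13


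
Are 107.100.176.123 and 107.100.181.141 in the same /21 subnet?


Mask: 255.255.248.0
107.100.176.123 AND mask = 107.100.176.0
107.100.181.141 AND mask = 107.100.176.0
Yes, same subnet (107.100.176.0)


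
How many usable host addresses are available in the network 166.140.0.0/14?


Host bits = 32 - 14 = 18
Total addresses = 2^18 = 262144
Usable = total - 2 (network and broadcast)
Usable hosts: 262142


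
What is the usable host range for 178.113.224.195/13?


Network: 178.112.0.0
Broadcast: 178.119.255.255
First usable = network + 1
Last usable = broadcast - 1
Range: 178.112.0.1 to 178.119.255.254


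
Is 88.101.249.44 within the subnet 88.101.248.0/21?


Subnet network: 88.101.248.0
Test IP AND mask: 88.101.248.0
Yes, 88.101.249.44 is in 88.101.248.0/21


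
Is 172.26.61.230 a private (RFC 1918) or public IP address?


RFC 1918 private ranges:
  10.0.0.0/8 (10.0.0.0 - 10.255.255.255)
  172.16.0.0/12 (172.16.0.0 - 172.31.255.255)
  192.168.0.0/16 (192.168.0.0 - 192.168.255.255)
Private (in 172.16.0.0/12)


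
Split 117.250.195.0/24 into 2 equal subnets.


New prefix = 24 + 1 = 25
Each subnet has 128 addresses
  117.250.195.0/25
  117.250.195.128/25
Subnets: 117.250.195.0/25, 117.250.195.128/25


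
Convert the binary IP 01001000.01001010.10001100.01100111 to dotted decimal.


01001000 = 72
01001010 = 74
10001100 = 140
01100111 = 103
IP: 72.74.140.103


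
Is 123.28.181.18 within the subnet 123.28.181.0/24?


Subnet network: 123.28.181.0
Test IP AND mask: 123.28.181.0
Yes, 123.28.181.18 is in 123.28.181.0/24


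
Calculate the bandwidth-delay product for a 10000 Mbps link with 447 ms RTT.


BDP = bandwidth * RTT
= 10000 Mbps * 447 ms
= 10000 * 1e6 * 447 / 1000 bits
= 4470000000 bits
= 558750000 bytes
= 545654.2969 KB
BDP = 4470000000 bits (558750000 bytes)


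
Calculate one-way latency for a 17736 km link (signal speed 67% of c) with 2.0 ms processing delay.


Speed = 0.67 * 3e5 km/s = 201000 km/s
Propagation delay = 17736 / 201000 = 0.0882 s = 88.2388 ms
Processing delay = 2.0 ms
Total one-way latency = 90.2388 ms


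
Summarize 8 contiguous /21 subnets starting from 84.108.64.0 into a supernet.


Original prefix: /21
Number of subnets: 8 = 2^3
New prefix = 21 - 3 = 18
Supernet: 84.108.64.0/18


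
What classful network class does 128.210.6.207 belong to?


First octet: 128
Binary: 10000000
10xxxxxx -> Class B (128-191)
Class B, default mask 255.255.0.0 (/16)


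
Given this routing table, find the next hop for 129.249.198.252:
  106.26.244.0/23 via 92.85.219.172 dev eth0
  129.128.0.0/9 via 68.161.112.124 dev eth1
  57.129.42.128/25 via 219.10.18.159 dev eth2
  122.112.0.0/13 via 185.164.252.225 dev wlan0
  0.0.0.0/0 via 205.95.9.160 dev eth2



Longest prefix match for 129.249.198.252:
  /23 106.26.244.0: no
  /9 129.128.0.0: MATCH
  /25 57.129.42.128: no
  /13 122.112.0.0: no
  /0 0.0.0.0: MATCH
Selected: next-hop 68.161.112.124 via eth1 (matched /9)


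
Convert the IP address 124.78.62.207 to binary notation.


124 = 01111100
78 = 01001110
62 = 00111110
207 = 11001111
Binary: 01111100.01001110.00111110.11001111


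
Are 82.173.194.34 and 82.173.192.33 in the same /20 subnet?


Mask: 255.255.240.0
82.173.194.34 AND mask = 82.173.192.0
82.173.192.33 AND mask = 82.173.192.0
Yes, same subnet (82.173.192.0)


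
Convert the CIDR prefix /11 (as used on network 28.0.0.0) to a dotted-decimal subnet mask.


/11 means 11 network bits, 21 host bits
Binary: 11111111111000000000000000000000
Mask: 255.224.0.0


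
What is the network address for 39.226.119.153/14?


IP:   00100111.11100010.01110111.10011001
Mask: 11111111.11111100.00000000.00000000
AND operation:
Net:  00100111.11100000.00000000.00000000
Network: 39.224.0.0/14


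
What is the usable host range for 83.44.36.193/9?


Network: 83.0.0.0
Broadcast: 83.127.255.255
First usable = network + 1
Last usable = broadcast - 1
Range: 83.0.0.1 to 83.127.255.254


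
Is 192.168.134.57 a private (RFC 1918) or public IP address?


RFC 1918 private ranges:
  10.0.0.0/8 (10.0.0.0 - 10.255.255.255)
  172.16.0.0/12 (172.16.0.0 - 172.31.255.255)
  192.168.0.0/16 (192.168.0.0 - 192.168.255.255)
Private (in 192.168.0.0/16)


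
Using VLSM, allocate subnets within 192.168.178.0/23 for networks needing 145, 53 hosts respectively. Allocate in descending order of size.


145 hosts -> /24 (254 usable): 192.168.178.0/24
53 hosts -> /26 (62 usable): 192.168.179.0/26
Allocation: 192.168.178.0/24 (145 hosts, 254 usable); 192.168.179.0/26 (53 hosts, 62 usable)


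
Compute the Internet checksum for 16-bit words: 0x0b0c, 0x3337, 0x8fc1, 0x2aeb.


Sum all words (with carry folding):
+ 0x0b0c = 0x0b0c
+ 0x3337 = 0x3e43
+ 0x8fc1 = 0xce04
+ 0x2aeb = 0xf8ef
One's complement: ~0xf8ef
Checksum = 0x0710


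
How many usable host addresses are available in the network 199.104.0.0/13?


Host bits = 32 - 13 = 19
Total addresses = 2^19 = 524288
Usable = total - 2 (network and broadcast)
Usable hosts: 524286


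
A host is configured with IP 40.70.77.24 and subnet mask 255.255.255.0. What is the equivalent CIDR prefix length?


Binary: 11111111.11111111.11111111.00000000
Count leading 1s
Prefix: /24


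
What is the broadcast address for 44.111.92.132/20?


Network: 44.111.80.0/20
Host bits = 12
Set all host bits to 1:
Broadcast: 44.111.95.255


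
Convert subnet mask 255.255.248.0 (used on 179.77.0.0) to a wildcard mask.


Subnet mask: 255.255.248.0
Wildcard = 255.255.255.255 - subnet mask
255 - 255 = 0
255 - 255 = 0
255 - 248 = 7
255 - 0 = 255
Wildcard: 0.0.7.255


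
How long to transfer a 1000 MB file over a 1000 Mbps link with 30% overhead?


Effective throughput = 1000 * (1 - 30/100) = 700 Mbps
File size in Mb = 1000 * 8 = 8000 Mb
Time = 8000 / 700
Time = 11.4286 seconds


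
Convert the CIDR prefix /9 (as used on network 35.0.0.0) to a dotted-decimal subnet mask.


/9 means 9 network bits, 23 host bits
Binary: 11111111100000000000000000000000
Mask: 255.128.0.0


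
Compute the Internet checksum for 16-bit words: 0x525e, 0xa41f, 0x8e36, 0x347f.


Sum all words (with carry folding):
+ 0x525e = 0x525e
+ 0xa41f = 0xf67d
+ 0x8e36 = 0x84b4
+ 0x347f = 0xb933
One's complement: ~0xb933
Checksum = 0x46cc


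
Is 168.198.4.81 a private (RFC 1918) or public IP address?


RFC 1918 private ranges:
  10.0.0.0/8 (10.0.0.0 - 10.255.255.255)
  172.16.0.0/12 (172.16.0.0 - 172.31.255.255)
  192.168.0.0/16 (192.168.0.0 - 192.168.255.255)
Public (not in any RFC 1918 range)


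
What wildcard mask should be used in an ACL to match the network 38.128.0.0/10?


Subnet mask: 255.192.0.0
Wildcard = 255.255.255.255 - subnet mask
255 - 255 = 0
255 - 192 = 63
255 - 0 = 255
255 - 0 = 255
Wildcard: 0.63.255.255
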